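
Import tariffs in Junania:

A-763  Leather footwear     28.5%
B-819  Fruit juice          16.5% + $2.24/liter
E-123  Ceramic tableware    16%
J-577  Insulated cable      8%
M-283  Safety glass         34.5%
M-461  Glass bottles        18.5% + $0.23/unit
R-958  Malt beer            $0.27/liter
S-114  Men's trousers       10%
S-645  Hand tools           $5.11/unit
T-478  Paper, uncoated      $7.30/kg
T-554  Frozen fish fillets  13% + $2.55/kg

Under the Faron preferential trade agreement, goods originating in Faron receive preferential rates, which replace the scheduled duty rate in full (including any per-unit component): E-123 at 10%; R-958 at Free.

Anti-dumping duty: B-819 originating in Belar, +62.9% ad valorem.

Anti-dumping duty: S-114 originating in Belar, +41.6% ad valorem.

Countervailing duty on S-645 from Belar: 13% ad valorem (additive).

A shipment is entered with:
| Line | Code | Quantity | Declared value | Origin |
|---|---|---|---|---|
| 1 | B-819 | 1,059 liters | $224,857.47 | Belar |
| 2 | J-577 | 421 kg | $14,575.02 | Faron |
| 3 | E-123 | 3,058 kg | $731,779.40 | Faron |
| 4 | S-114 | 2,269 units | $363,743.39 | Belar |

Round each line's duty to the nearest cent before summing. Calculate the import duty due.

Line 1 (B-819, Belar, 1,059 liters, $224,857.47):
Base rate for B-819 is 16.5% + $2.24/liter.
Additional duty on B-819 from Belar: +62.9%. Applied ad valorem rate: 16.5% + 62.9% = 79.4%.
Duty = $224,857.47 × 79.4% + 1,059 × $2.24 = $180,908.99.
Line 2 (J-577, Faron, 421 kg, $14,575.02):
Base rate for J-577 is 8%.
Origin Faron is the FTA partner but J-577 is not on the preference list; base rate stands.
Duty = $14,575.02 × 8% = $1,166.00.
Line 3 (E-123, Faron, 3,058 kg, $731,779.40):
Base rate for E-123 is 16%.
Origin Faron qualifies under the Junania–Faron agreement and E-123 is covered: preferential rate 10% applies instead.
Duty = $731,779.40 × 10% = $73,177.94.
Line 4 (S-114, Belar, 2,269 units, $363,743.39):
Base rate for S-114 is 10%.
Additional duty on S-114 from Belar: +41.6%. Applied ad valorem rate: 10% + 41.6% = 51.6%.
Duty = $363,743.39 × 51.6% = $187,691.59.
Total = $180,908.99 + $1,166.00 + $73,177.94 + $187,691.59 = $442,944.52.

$442,944.52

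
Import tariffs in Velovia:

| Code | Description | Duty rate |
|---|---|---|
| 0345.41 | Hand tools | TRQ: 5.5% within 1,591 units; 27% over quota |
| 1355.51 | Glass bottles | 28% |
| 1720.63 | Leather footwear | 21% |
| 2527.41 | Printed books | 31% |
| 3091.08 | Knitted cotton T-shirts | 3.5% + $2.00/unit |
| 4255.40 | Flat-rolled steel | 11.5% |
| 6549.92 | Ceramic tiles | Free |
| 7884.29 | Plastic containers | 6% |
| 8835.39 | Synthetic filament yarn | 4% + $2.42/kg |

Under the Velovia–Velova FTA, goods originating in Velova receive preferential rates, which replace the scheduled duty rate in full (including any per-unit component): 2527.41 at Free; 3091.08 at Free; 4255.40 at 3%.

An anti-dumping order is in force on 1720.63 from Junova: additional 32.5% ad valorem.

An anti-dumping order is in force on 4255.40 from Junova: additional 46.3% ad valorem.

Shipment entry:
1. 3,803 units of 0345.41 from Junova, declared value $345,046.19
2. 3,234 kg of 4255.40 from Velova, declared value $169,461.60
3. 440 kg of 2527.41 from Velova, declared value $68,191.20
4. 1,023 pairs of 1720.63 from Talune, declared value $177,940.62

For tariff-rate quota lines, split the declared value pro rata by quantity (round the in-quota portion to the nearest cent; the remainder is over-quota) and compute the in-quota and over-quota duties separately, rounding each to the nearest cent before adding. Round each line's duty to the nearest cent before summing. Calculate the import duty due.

$104,578.30

Line 1 (0345.41, Junova, 3,803 units, $345,046.19):
Code 0345.41 is under a tariff-rate quota (threshold 1,591 units). In-quota: 1,591 units at 5.5%; over-quota: 2,212 units at 27%.
Pro-rata value split: in-quota = $345,046.19 × 1,591/3,803 = $144,351.43; over-quota = $345,046.19 − $144,351.43 = $200,694.76.
In-quota duty = $144,351.43 × 5.5% = $7,939.33. Over-quota duty = $200,694.76 × 27% = $54,187.59.
Line duty = $7,939.33 + $54,187.59 = $62,126.92.
Line 2 (4255.40, Velova, 3,234 kg, $169,461.60):
Base rate for 4255.40 is 11.5%.
Origin Velova qualifies under the Velovia–Velova agreement and 4255.40 is covered: preferential rate 3% applies instead.
The additional-duty order on 4255.40 targets Junova, not Velova; it does not apply.
Duty = $169,461.60 × 3% = $5,083.85.
Line 3 (2527.41, Velova, 440 kg, $68,191.20):
Base rate for 2527.41 is 31%.
Origin Velova qualifies under the Velovia–Velova agreement and 2527.41 is covered: preferential rate Free applies instead.
Duty = $68,191.20 × 0% = $0.00.
Line 4 (1720.63, Talune, 1,023 pairs, $177,940.62):
Base rate for 1720.63 is 21%.
The additional-duty order on 1720.63 targets Junova, not Talune; it does not apply.
Duty = $177,940.62 × 21% = $37,367.53.
Total = $62,126.92 + $5,083.85 + $0.00 + $37,367.53 = $104,578.30.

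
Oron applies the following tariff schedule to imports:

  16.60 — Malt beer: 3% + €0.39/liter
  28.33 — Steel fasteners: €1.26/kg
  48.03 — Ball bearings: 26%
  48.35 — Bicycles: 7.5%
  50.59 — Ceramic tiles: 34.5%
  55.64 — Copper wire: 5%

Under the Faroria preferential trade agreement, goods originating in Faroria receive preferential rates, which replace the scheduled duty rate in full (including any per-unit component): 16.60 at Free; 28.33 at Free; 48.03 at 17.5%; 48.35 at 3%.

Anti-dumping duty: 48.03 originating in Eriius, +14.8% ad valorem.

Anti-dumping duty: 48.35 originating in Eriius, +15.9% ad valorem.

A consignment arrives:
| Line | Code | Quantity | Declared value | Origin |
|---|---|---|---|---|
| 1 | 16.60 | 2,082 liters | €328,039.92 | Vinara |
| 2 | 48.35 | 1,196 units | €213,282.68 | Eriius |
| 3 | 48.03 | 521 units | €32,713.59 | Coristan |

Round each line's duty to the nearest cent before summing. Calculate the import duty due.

€69,066.86

Line 1 (16.60, Vinara, 2,082 liters, €328,039.92):
Base rate for 16.60 is 3% + €0.39/liter.
16.60 has an FTA preferential rate, but origin Vinara is not Faroria; base rate stands.
Duty = €328,039.92 × 3% + 2,082 × €0.39 = €10,653.18.
Line 2 (48.35, Eriius, 1,196 units, €213,282.68):
Base rate for 48.35 is 7.5%.
48.35 has an FTA preferential rate, but origin Eriius is not Faroria; base rate stands.
Additional duty on 48.35 from Eriius: +15.9%. Applied ad valorem rate: 7.5% + 15.9% = 23.4%.
Duty = €213,282.68 × 23.4% = €49,908.15.
Line 3 (48.03, Coristan, 521 units, €32,713.59):
Base rate for 48.03 is 26%.
48.03 has an FTA preferential rate, but origin Coristan is not Faroria; base rate stands.
The additional-duty order on 48.03 targets Eriius, not Coristan; it does not apply.
Duty = €32,713.59 × 26% = €8,505.53.
Total = €10,653.18 + €49,908.15 + €8,505.53 = €69,066.86.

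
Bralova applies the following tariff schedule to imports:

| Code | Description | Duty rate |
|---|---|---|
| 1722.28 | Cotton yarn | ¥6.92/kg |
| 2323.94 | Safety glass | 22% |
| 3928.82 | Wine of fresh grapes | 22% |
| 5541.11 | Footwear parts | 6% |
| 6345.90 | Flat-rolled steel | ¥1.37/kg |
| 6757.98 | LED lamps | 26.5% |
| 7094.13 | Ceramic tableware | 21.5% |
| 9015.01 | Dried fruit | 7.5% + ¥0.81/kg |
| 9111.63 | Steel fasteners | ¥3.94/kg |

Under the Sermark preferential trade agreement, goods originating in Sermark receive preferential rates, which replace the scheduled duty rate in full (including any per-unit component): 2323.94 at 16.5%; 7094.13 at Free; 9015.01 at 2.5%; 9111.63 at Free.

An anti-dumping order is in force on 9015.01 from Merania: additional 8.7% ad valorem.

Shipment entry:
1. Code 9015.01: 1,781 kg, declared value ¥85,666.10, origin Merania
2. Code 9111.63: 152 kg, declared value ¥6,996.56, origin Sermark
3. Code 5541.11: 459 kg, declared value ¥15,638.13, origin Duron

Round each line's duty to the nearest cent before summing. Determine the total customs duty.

Line 1 (9015.01, Merania, 1,781 kg, ¥85,666.10):
Base rate for 9015.01 is 7.5% + ¥0.81/kg.
9015.01 has an FTA preferential rate, but origin Merania is not Sermark; base rate stands.
Additional duty on 9015.01 from Merania: +8.7%. Applied ad valorem rate: 7.5% + 8.7% = 16.2%.
Duty = ¥85,666.10 × 16.2% + 1,781 × ¥0.81 = ¥15,320.52.
Line 2 (9111.63, Sermark, 152 kg, ¥6,996.56):
Base rate for 9111.63 is ¥3.94/kg.
Origin Sermark qualifies under the Bralova–Sermark agreement and 9111.63 is covered: preferential rate Free applies instead.
Duty = ¥6,996.56 × 0% = ¥0.00.
Line 3 (5541.11, Duron, 459 kg, ¥15,638.13):
Base rate for 5541.11 is 6%.
Duty = ¥15,638.13 × 6% = ¥938.29.
Total = ¥15,320.52 + ¥0.00 + ¥938.29 = ¥16,258.81.

¥16,258.81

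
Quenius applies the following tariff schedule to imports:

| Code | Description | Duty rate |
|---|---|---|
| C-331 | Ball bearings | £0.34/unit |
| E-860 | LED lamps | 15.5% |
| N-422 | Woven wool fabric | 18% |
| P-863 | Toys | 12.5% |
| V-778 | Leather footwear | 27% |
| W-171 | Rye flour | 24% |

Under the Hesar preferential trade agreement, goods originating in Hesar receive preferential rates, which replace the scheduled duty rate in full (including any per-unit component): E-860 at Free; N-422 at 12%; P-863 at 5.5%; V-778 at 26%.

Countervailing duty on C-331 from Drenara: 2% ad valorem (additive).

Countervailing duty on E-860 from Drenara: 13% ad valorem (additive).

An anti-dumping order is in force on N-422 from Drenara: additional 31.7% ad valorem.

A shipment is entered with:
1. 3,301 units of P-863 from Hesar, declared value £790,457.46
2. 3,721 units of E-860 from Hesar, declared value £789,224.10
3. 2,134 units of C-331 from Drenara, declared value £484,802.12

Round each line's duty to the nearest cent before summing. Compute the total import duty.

£53,896.76

Line 1 (P-863, Hesar, 3,301 units, £790,457.46):
Base rate for P-863 is 12.5%.
Origin Hesar qualifies under the Quenius–Hesar agreement and P-863 is covered: preferential rate 5.5% applies instead.
Duty = £790,457.46 × 5.5% = £43,475.16.
Line 2 (E-860, Hesar, 3,721 units, £789,224.10):
Base rate for E-860 is 15.5%.
Origin Hesar qualifies under the Quenius–Hesar agreement and E-860 is covered: preferential rate Free applies instead.
The additional-duty order on E-860 targets Drenara, not Hesar; it does not apply.
Duty = £789,224.10 × 0% = £0.00.
Line 3 (C-331, Drenara, 2,134 units, £484,802.12):
Base rate for C-331 is £0.34/unit.
Additional duty on C-331 from Drenara: +2% ad valorem. Applied ad valorem rate = 2%.
Duty = £484,802.12 × 2% + 2,134 × £0.34 = £10,421.60.
Total = £43,475.16 + £0.00 + £10,421.60 = £53,896.76.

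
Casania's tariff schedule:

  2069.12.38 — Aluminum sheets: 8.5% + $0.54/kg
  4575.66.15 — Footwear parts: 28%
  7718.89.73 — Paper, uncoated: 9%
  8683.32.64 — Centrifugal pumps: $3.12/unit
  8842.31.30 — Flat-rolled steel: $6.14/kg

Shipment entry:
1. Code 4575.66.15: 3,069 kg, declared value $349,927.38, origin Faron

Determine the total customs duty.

$97,979.67

Line 1 (4575.66.15, Faron, 3,069 kg, $349,927.38):
Base rate for 4575.66.15 is 28%.
Duty = $349,927.38 × 28% = $97,979.67.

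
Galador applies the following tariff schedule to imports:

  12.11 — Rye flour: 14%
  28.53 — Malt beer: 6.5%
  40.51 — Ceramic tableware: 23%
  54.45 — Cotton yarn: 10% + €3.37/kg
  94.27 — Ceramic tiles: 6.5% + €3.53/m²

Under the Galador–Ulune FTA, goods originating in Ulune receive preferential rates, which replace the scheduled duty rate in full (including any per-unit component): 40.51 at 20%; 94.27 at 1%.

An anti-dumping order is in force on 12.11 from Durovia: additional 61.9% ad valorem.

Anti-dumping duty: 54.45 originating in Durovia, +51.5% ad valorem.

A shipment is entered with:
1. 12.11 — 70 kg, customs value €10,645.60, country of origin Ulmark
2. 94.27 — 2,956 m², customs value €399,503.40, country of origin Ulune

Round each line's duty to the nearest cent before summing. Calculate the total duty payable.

Line 1 (12.11, Ulmark, 70 kg, €10,645.60):
Base rate for 12.11 is 14%.
The additional-duty order on 12.11 targets Durovia, not Ulmark; it does not apply.
Duty = €10,645.60 × 14% = €1,490.38.
Line 2 (94.27, Ulune, 2,956 m², €399,503.40):
Base rate for 94.27 is 6.5% + €3.53/m².
Origin Ulune qualifies under the Galador–Ulune agreement and 94.27 is covered: preferential rate 1% applies instead.
Duty = €399,503.40 × 1% = €3,995.03.
Total = €1,490.38 + €3,995.03 = €5,485.41.

€5,485.41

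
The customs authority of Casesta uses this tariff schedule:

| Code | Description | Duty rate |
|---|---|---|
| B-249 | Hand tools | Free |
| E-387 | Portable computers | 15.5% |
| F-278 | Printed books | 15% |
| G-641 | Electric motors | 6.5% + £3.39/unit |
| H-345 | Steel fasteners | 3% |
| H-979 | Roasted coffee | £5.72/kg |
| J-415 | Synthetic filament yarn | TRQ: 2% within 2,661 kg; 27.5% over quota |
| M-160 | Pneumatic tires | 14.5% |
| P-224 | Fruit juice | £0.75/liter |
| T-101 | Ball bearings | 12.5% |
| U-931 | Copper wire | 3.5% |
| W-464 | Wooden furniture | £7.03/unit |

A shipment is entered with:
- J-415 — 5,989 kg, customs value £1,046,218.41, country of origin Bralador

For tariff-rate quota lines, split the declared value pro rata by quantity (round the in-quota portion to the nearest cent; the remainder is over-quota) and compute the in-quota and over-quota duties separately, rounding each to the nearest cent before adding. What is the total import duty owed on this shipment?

£169,173.29

Line 1 (J-415, Bralador, 5,989 kg, £1,046,218.41):
Code J-415 is under a tariff-rate quota (threshold 2,661 kg). In-quota: 2,661 kg at 2%; over-quota: 3,328 kg at 27.5%.
Pro-rata value split: in-quota = £1,046,218.41 × 2,661/5,989 = £464,850.09; over-quota = £1,046,218.41 − £464,850.09 = £581,368.32.
In-quota duty = £464,850.09 × 2% = £9,297.00. Over-quota duty = £581,368.32 × 27.5% = £159,876.29.
Line duty = £9,297.00 + £159,876.29 = £169,173.29.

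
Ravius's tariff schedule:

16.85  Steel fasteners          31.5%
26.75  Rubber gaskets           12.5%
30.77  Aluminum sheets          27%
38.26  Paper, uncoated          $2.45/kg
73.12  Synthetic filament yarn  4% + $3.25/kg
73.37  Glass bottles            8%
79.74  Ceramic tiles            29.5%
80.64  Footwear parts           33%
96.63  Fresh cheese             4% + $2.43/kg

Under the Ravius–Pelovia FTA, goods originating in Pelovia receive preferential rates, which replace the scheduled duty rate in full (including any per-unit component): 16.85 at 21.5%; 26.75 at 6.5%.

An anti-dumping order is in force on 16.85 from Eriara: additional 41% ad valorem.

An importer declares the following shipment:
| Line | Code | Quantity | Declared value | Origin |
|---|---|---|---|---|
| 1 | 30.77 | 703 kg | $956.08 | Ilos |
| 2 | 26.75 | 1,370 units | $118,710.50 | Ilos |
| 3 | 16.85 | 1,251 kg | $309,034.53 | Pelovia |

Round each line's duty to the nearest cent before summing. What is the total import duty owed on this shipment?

Line 1 (30.77, Ilos, 703 kg, $956.08):
Base rate for 30.77 is 27%.
Duty = $956.08 × 27% = $258.14.
Line 2 (26.75, Ilos, 1,370 units, $118,710.50):
Base rate for 26.75 is 12.5%.
26.75 has an FTA preferential rate, but origin Ilos is not Pelovia; base rate stands.
Duty = $118,710.50 × 12.5% = $14,838.81.
Line 3 (16.85, Pelovia, 1,251 kg, $309,034.53):
Base rate for 16.85 is 31.5%.
Origin Pelovia qualifies under the Ravius–Pelovia agreement and 16.85 is covered: preferential rate 21.5% applies instead.
The additional-duty order on 16.85 targets Eriara, not Pelovia; it does not apply.
Duty = $309,034.53 × 21.5% = $66,442.42.
Total = $258.14 + $14,838.81 + $66,442.42 = $81,539.37.

$81,539.37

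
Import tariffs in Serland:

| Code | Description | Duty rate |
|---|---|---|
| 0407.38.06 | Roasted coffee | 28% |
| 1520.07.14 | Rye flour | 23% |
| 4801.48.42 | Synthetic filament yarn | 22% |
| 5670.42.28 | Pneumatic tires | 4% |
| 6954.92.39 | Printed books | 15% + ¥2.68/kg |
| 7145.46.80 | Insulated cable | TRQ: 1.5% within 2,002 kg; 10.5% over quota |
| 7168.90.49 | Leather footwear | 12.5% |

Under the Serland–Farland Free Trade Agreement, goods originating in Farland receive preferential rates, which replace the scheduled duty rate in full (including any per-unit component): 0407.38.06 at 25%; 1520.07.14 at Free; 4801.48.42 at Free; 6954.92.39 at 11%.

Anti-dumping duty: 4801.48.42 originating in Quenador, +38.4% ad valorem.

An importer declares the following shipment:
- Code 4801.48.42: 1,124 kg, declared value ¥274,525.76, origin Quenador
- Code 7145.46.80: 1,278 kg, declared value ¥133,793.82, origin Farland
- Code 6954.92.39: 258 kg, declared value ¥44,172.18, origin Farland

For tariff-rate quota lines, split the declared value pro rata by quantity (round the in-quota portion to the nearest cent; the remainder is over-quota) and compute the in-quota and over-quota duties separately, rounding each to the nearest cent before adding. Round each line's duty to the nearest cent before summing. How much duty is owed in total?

Line 1 (4801.48.42, Quenador, 1,124 kg, ¥274,525.76):
Base rate for 4801.48.42 is 22%.
4801.48.42 has an FTA preferential rate, but origin Quenador is not Farland; base rate stands.
Additional duty on 4801.48.42 from Quenador: +38.4%. Applied ad valorem rate: 22% + 38.4% = 60.4%.
Duty = ¥274,525.76 × 60.4% = ¥165,813.56.
Line 2 (7145.46.80, Farland, 1,278 kg, ¥133,793.82):
Code 7145.46.80 is under a tariff-rate quota (threshold 2,002 kg). Quantity 1,278 kg is within the quota, so the in-quota rate 1.5% applies to the full value.
Duty = ¥133,793.82 × 1.5% = ¥2,006.91.
Line 3 (6954.92.39, Farland, 258 kg, ¥44,172.18):
Base rate for 6954.92.39 is 15% + ¥2.68/kg.
Origin Farland qualifies under the Serland–Farland agreement and 6954.92.39 is covered: preferential rate 11% applies instead.
Duty = ¥44,172.18 × 11% = ¥4,858.94.
Total = ¥165,813.56 + ¥2,006.91 + ¥4,858.94 = ¥172,679.41.

¥172,679.41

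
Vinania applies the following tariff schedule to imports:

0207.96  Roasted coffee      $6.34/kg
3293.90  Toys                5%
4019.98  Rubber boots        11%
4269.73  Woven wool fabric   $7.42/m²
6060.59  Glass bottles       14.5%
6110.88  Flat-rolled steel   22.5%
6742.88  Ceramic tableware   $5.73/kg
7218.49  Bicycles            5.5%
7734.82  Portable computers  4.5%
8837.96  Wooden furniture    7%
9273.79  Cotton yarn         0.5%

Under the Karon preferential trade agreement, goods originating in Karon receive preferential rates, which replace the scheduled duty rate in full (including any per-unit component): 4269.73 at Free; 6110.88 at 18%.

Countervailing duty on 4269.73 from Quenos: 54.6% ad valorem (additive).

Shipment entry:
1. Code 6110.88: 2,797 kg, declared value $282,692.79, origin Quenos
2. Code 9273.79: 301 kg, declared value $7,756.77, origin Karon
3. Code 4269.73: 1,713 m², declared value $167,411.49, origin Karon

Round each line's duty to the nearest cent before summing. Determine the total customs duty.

Line 1 (6110.88, Quenos, 2,797 kg, $282,692.79):
Base rate for 6110.88 is 22.5%.
6110.88 has an FTA preferential rate, but origin Quenos is not Karon; base rate stands.
Duty = $282,692.79 × 22.5% = $63,605.88.
Line 2 (9273.79, Karon, 301 kg, $7,756.77):
Base rate for 9273.79 is 0.5%.
Origin Karon is the FTA partner but 9273.79 is not on the preference list; base rate stands.
Duty = $7,756.77 × 0.5% = $38.78.
Line 3 (4269.73, Karon, 1,713 m², $167,411.49):
Base rate for 4269.73 is $7.42/m².
Origin Karon qualifies under the Vinania–Karon agreement and 4269.73 is covered: preferential rate Free applies instead.
The additional-duty order on 4269.73 targets Quenos, not Karon; it does not apply.
Duty = $167,411.49 × 0% = $0.00.
Total = $63,605.88 + $38.78 + $0.00 = $63,644.66.

$63,644.66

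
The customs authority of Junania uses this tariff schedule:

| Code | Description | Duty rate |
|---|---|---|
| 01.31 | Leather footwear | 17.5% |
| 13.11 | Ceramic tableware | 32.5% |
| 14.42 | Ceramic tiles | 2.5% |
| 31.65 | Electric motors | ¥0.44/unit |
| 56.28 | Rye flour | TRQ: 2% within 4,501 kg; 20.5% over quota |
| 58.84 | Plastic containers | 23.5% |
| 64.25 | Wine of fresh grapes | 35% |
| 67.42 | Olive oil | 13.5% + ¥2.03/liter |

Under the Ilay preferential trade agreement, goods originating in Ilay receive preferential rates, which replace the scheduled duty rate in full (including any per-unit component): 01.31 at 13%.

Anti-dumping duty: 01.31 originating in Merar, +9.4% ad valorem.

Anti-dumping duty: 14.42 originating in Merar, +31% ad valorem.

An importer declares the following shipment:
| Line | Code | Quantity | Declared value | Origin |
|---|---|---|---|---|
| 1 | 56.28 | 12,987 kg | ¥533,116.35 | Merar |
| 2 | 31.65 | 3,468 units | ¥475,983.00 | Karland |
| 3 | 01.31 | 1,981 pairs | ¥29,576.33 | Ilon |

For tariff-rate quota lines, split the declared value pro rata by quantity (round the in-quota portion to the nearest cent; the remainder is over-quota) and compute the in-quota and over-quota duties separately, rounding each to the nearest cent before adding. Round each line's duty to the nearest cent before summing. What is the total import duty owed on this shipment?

Line 1 (56.28, Merar, 12,987 kg, ¥533,116.35):
Code 56.28 is under a tariff-rate quota (threshold 4,501 kg). In-quota: 4,501 kg at 2%; over-quota: 8,486 kg at 20.5%.
Pro-rata value split: in-quota = ¥533,116.35 × 4,501/12,987 = ¥184,766.05; over-quota = ¥533,116.35 − ¥184,766.05 = ¥348,350.30.
In-quota duty = ¥184,766.05 × 2% = ¥3,695.32. Over-quota duty = ¥348,350.30 × 20.5% = ¥71,411.81.
Line duty = ¥3,695.32 + ¥71,411.81 = ¥75,107.13.
Line 2 (31.65, Karland, 3,468 units, ¥475,983.00):
Base rate for 31.65 is ¥0.44/unit.
Duty = 3,468 × ¥0.44 = ¥1,525.92.
Line 3 (01.31, Ilon, 1,981 pairs, ¥29,576.33):
Base rate for 01.31 is 17.5%.
01.31 has an FTA preferential rate, but origin Ilon is not Ilay; base rate stands.
The additional-duty order on 01.31 targets Merar, not Ilon; it does not apply.
Duty = ¥29,576.33 × 17.5% = ¥5,175.86.
Total = ¥75,107.13 + ¥1,525.92 + ¥5,175.86 = ¥81,808.91.

¥81,808.91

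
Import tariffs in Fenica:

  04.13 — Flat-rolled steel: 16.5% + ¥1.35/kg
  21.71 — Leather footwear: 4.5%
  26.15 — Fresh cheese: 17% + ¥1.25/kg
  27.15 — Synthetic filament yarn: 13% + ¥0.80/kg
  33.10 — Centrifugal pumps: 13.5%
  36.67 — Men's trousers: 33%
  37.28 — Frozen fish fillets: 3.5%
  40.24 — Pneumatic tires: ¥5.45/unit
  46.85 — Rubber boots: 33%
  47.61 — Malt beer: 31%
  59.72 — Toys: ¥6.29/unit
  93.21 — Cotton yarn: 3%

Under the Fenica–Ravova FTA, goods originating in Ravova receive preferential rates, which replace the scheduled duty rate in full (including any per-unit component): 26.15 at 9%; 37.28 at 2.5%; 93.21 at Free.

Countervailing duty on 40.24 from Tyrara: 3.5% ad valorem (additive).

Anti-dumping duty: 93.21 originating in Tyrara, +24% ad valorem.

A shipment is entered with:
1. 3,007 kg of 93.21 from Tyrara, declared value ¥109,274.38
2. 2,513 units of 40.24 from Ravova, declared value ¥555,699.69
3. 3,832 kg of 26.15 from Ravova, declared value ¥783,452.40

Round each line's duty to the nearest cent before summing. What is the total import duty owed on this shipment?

Line 1 (93.21, Tyrara, 3,007 kg, ¥109,274.38):
Base rate for 93.21 is 3%.
93.21 has an FTA preferential rate, but origin Tyrara is not Ravova; base rate stands.
Additional duty on 93.21 from Tyrara: +24%. Applied ad valorem rate: 3% + 24% = 27%.
Duty = ¥109,274.38 × 27% = ¥29,504.08.
Line 2 (40.24, Ravova, 2,513 units, ¥555,699.69):
Base rate for 40.24 is ¥5.45/unit.
Origin Ravova is the FTA partner but 40.24 is not on the preference list; base rate stands.
The additional-duty order on 40.24 targets Tyrara, not Ravova; it does not apply.
Duty = 2,513 × ¥5.45 = ¥13,695.85.
Line 3 (26.15, Ravova, 3,832 kg, ¥783,452.40):
Base rate for 26.15 is 17% + ¥1.25/kg.
Origin Ravova qualifies under the Fenica–Ravova agreement and 26.15 is covered: preferential rate 9% applies instead.
Duty = ¥783,452.40 × 9% = ¥70,510.72.
Total = ¥29,504.08 + ¥13,695.85 + ¥70,510.72 = ¥113,710.65.

¥113,710.65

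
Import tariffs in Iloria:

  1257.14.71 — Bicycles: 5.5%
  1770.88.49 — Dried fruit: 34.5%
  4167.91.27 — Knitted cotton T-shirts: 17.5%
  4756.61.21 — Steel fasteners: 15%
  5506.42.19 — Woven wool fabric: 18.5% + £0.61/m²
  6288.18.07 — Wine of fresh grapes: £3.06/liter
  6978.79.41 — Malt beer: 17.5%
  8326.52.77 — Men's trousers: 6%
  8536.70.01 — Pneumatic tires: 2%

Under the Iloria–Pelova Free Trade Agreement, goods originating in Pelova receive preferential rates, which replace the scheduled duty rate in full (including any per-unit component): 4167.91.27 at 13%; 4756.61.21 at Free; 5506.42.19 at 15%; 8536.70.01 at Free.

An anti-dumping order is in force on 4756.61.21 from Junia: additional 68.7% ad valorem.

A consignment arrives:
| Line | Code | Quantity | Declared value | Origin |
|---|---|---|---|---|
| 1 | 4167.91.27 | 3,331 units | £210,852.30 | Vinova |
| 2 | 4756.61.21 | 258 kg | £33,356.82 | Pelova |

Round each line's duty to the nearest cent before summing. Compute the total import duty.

£36,899.15

Line 1 (4167.91.27, Vinova, 3,331 units, £210,852.30):
Base rate for 4167.91.27 is 17.5%.
4167.91.27 has an FTA preferential rate, but origin Vinova is not Pelova; base rate stands.
Duty = £210,852.30 × 17.5% = £36,899.15.
Line 2 (4756.61.21, Pelova, 258 kg, £33,356.82):
Base rate for 4756.61.21 is 15%.
Origin Pelova qualifies under the Iloria–Pelova agreement and 4756.61.21 is covered: preferential rate Free applies instead.
The additional-duty order on 4756.61.21 targets Junia, not Pelova; it does not apply.
Duty = £33,356.82 × 0% = £0.00.
Total = £36,899.15 + £0.00 = £36,899.15.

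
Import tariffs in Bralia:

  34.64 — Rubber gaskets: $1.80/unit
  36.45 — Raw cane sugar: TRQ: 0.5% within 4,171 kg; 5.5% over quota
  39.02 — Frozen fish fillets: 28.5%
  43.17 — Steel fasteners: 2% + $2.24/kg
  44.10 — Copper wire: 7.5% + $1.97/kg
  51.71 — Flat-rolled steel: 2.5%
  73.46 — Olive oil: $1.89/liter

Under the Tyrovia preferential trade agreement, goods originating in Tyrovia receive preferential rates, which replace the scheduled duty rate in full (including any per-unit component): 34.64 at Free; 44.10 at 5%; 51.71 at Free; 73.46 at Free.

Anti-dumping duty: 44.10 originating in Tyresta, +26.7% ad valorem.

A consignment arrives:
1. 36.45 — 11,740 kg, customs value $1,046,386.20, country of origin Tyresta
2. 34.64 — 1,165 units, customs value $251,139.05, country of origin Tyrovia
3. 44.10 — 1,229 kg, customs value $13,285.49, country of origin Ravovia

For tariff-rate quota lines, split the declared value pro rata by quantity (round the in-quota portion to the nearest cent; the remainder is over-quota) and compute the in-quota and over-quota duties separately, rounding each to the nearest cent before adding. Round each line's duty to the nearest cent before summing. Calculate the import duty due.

$42,380.72

Line 1 (36.45, Tyresta, 11,740 kg, $1,046,386.20):
Code 36.45 is under a tariff-rate quota (threshold 4,171 kg). In-quota: 4,171 kg at 0.5%; over-quota: 7,569 kg at 5.5%.
Pro-rata value split: in-quota = $1,046,386.20 × 4,171/11,740 = $371,761.23; over-quota = $1,046,386.20 − $371,761.23 = $674,624.97.
In-quota duty = $371,761.23 × 0.5% = $1,858.81. Over-quota duty = $674,624.97 × 5.5% = $37,104.37.
Line duty = $1,858.81 + $37,104.37 = $38,963.18.
Line 2 (34.64, Tyrovia, 1,165 units, $251,139.05):
Base rate for 34.64 is $1.80/unit.
Origin Tyrovia qualifies under the Bralia–Tyrovia agreement and 34.64 is covered: preferential rate Free applies instead.
Duty = $251,139.05 × 0% = $0.00.
Line 3 (44.10, Ravovia, 1,229 kg, $13,285.49):
Base rate for 44.10 is 7.5% + $1.97/kg.
44.10 has an FTA preferential rate, but origin Ravovia is not Tyrovia; base rate stands.
The additional-duty order on 44.10 targets Tyresta, not Ravovia; it does not apply.
Duty = $13,285.49 × 7.5% + 1,229 × $1.97 = $3,417.54.
Total = $38,963.18 + $0.00 + $3,417.54 = $42,380.72.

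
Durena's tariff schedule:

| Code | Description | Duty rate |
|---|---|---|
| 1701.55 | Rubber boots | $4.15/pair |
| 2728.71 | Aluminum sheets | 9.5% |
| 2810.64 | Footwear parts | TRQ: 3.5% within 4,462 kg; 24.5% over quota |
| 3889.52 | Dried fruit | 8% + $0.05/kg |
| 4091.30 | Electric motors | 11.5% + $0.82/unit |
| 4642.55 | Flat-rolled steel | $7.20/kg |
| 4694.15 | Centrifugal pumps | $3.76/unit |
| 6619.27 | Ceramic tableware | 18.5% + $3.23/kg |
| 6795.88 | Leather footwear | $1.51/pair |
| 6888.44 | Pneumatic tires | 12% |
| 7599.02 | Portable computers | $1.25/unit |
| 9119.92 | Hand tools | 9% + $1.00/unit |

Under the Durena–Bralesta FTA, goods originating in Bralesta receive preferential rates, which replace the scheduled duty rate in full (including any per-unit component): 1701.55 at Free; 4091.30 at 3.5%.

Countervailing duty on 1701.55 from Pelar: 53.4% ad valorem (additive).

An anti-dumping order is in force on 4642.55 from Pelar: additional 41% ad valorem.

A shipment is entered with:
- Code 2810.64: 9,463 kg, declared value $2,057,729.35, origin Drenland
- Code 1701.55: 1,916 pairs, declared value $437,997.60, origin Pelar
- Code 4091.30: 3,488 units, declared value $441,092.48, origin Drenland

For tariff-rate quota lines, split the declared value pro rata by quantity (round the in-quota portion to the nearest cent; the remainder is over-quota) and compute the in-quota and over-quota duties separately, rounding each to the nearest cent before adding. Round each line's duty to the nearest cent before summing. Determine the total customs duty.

$595,816.62

Line 1 (2810.64, Drenland, 9,463 kg, $2,057,729.35):
Code 2810.64 is under a tariff-rate quota (threshold 4,462 kg). In-quota: 4,462 kg at 3.5%; over-quota: 5,001 kg at 24.5%.
Pro-rata value split: in-quota = $2,057,729.35 × 4,462/9,463 = $970,261.90; over-quota = $2,057,729.35 − $970,261.90 = $1,087,467.45.
In-quota duty = $970,261.90 × 3.5% = $33,959.17. Over-quota duty = $1,087,467.45 × 24.5% = $266,429.53.
Line duty = $33,959.17 + $266,429.53 = $300,388.70.
Line 2 (1701.55, Pelar, 1,916 pairs, $437,997.60):
Base rate for 1701.55 is $4.15/pair.
1701.55 has an FTA preferential rate, but origin Pelar is not Bralesta; base rate stands.
Additional duty on 1701.55 from Pelar: +53.4% ad valorem. Applied ad valorem rate = 53.4%.
Duty = $437,997.60 × 53.4% + 1,916 × $4.15 = $241,842.12.
Line 3 (4091.30, Drenland, 3,488 units, $441,092.48):
Base rate for 4091.30 is 11.5% + $0.82/unit.
4091.30 has an FTA preferential rate, but origin Drenland is not Bralesta; base rate stands.
Duty = $441,092.48 × 11.5% + 3,488 × $0.82 = $53,585.80.
Total = $300,388.70 + $241,842.12 + $53,585.80 = $595,816.62.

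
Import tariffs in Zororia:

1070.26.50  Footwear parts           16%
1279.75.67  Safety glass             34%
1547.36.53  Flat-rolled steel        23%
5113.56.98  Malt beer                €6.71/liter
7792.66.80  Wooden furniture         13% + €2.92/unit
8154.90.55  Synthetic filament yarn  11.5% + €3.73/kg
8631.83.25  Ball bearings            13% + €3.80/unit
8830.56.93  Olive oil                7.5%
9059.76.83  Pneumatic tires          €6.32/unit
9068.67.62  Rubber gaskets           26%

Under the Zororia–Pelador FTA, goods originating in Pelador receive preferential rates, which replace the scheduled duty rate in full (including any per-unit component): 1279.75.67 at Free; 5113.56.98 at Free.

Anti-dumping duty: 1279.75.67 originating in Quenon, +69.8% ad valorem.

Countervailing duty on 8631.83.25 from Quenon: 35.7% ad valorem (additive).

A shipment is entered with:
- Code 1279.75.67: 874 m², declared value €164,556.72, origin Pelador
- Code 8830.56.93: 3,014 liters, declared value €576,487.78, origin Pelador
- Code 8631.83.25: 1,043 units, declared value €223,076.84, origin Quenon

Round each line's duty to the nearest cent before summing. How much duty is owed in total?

€155,838.40

Line 1 (1279.75.67, Pelador, 874 m², €164,556.72):
Base rate for 1279.75.67 is 34%.
Origin Pelador qualifies under the Zororia–Pelador agreement and 1279.75.67 is covered: preferential rate Free applies instead.
The additional-duty order on 1279.75.67 targets Quenon, not Pelador; it does not apply.
Duty = €164,556.72 × 0% = €0.00.
Line 2 (8830.56.93, Pelador, 3,014 liters, €576,487.78):
Base rate for 8830.56.93 is 7.5%.
Origin Pelador is the FTA partner but 8830.56.93 is not on the preference list; base rate stands.
Duty = €576,487.78 × 7.5% = €43,236.58.
Line 3 (8631.83.25, Quenon, 1,043 units, €223,076.84):
Base rate for 8631.83.25 is 13% + €3.80/unit.
Additional duty on 8631.83.25 from Quenon: +35.7%. Applied ad valorem rate: 13% + 35.7% = 48.7%.
Duty = €223,076.84 × 48.7% + 1,043 × €3.80 = €112,601.82.
Total = €0.00 + €43,236.58 + €112,601.82 = €155,838.40.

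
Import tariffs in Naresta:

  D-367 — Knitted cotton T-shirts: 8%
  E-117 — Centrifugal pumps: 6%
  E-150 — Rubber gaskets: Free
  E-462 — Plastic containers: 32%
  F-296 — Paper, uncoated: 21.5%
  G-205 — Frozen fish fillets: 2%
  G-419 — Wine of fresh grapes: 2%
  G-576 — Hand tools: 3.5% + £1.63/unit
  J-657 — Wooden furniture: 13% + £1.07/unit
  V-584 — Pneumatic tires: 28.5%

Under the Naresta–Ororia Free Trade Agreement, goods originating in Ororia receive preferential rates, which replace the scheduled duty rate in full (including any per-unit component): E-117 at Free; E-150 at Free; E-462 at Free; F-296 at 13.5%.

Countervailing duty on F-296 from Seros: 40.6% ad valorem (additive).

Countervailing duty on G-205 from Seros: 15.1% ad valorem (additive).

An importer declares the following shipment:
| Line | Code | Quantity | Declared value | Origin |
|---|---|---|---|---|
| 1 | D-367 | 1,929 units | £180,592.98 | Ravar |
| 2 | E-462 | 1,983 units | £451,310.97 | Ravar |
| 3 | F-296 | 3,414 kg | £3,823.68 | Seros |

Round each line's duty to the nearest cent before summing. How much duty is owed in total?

Line 1 (D-367, Ravar, 1,929 units, £180,592.98):
Base rate for D-367 is 8%.
Duty = £180,592.98 × 8% = £14,447.44.
Line 2 (E-462, Ravar, 1,983 units, £451,310.97):
Base rate for E-462 is 32%.
E-462 has an FTA preferential rate, but origin Ravar is not Ororia; base rate stands.
Duty = £451,310.97 × 32% = £144,419.51.
Line 3 (F-296, Seros, 3,414 kg, £3,823.68):
Base rate for F-296 is 21.5%.
F-296 has an FTA preferential rate, but origin Seros is not Ororia; base rate stands.
Additional duty on F-296 from Seros: +40.6%. Applied ad valorem rate: 21.5% + 40.6% = 62.1%.
Duty = £3,823.68 × 62.1% = £2,374.51.
Total = £14,447.44 + £144,419.51 + £2,374.51 = £161,241.46.

£161,241.46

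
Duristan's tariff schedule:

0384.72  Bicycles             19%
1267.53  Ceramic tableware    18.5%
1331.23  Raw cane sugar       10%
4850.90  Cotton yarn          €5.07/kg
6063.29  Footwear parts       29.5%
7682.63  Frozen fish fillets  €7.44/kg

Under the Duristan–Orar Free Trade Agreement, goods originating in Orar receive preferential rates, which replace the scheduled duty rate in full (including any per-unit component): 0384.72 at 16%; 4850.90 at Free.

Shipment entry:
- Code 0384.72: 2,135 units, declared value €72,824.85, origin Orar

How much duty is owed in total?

Line 1 (0384.72, Orar, 2,135 units, €72,824.85):
Base rate for 0384.72 is 19%.
Origin Orar qualifies under the Duristan–Orar agreement and 0384.72 is covered: preferential rate 16% applies instead.
Duty = €72,824.85 × 16% = €11,651.98.

€11,651.98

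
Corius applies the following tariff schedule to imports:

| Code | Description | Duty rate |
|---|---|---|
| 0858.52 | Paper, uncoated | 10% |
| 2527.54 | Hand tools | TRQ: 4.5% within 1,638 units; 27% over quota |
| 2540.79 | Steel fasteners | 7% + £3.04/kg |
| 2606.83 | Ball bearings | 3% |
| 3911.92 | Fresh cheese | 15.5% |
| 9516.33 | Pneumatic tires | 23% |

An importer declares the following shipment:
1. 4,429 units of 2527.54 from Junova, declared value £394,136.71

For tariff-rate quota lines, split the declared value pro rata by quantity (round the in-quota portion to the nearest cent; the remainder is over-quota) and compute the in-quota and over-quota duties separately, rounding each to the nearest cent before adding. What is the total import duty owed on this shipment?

£73,619.64

Line 1 (2527.54, Junova, 4,429 units, £394,136.71):
Code 2527.54 is under a tariff-rate quota (threshold 1,638 units). In-quota: 1,638 units at 4.5%; over-quota: 2,791 units at 27%.
Pro-rata value split: in-quota = £394,136.71 × 1,638/4,429 = £145,765.62; over-quota = £394,136.71 − £145,765.62 = £248,371.09.
In-quota duty = £145,765.62 × 4.5% = £6,559.45. Over-quota duty = £248,371.09 × 27% = £67,060.19.
Line duty = £6,559.45 + £67,060.19 = £73,619.64.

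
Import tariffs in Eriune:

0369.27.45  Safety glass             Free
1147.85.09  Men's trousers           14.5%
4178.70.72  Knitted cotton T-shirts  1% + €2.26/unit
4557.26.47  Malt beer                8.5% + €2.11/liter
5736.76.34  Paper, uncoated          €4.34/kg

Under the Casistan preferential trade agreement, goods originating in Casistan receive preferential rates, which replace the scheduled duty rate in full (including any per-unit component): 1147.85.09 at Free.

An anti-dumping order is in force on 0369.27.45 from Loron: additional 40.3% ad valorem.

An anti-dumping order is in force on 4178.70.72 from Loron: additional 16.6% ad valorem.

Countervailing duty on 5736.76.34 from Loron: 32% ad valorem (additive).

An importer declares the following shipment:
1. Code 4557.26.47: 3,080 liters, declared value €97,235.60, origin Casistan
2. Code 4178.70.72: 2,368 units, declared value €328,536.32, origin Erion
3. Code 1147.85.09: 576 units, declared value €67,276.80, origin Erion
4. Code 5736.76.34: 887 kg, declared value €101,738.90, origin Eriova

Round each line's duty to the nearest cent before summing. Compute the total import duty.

€37,005.59

Line 1 (4557.26.47, Casistan, 3,080 liters, €97,235.60):
Base rate for 4557.26.47 is 8.5% + €2.11/liter.
Origin Casistan is the FTA partner but 4557.26.47 is not on the preference list; base rate stands.
Duty = €97,235.60 × 8.5% + 3,080 × €2.11 = €14,763.83.
Line 2 (4178.70.72, Erion, 2,368 units, €328,536.32):
Base rate for 4178.70.72 is 1% + €2.26/unit.
The additional-duty order on 4178.70.72 targets Loron, not Erion; it does not apply.
Duty = €328,536.32 × 1% + 2,368 × €2.26 = €8,637.04.
Line 3 (1147.85.09, Erion, 576 units, €67,276.80):
Base rate for 1147.85.09 is 14.5%.
1147.85.09 has an FTA preferential rate, but origin Erion is not Casistan; base rate stands.
Duty = €67,276.80 × 14.5% = €9,755.14.
Line 4 (5736.76.34, Eriova, 887 kg, €101,738.90):
Base rate for 5736.76.34 is €4.34/kg.
The additional-duty order on 5736.76.34 targets Loron, not Eriova; it does not apply.
Duty = 887 × €4.34 = €3,849.58.
Total = €14,763.83 + €8,637.04 + €9,755.14 + €3,849.58 = €37,005.59.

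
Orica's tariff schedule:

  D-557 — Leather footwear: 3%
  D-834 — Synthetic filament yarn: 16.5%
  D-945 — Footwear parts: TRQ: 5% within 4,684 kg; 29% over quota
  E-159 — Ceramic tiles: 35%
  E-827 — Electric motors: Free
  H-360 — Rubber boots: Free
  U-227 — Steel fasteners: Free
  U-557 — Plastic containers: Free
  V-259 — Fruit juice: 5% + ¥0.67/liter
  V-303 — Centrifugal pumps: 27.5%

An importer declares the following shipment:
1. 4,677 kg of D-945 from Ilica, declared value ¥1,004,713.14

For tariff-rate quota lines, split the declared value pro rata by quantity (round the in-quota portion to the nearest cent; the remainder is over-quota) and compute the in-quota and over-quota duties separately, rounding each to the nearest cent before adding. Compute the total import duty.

Line 1 (D-945, Ilica, 4,677 kg, ¥1,004,713.14):
Code D-945 is under a tariff-rate quota (threshold 4,684 kg). Quantity 4,677 kg is within the quota, so the in-quota rate 5% applies to the full value.
Duty = ¥1,004,713.14 × 5% = ¥50,235.66.

¥50,235.66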